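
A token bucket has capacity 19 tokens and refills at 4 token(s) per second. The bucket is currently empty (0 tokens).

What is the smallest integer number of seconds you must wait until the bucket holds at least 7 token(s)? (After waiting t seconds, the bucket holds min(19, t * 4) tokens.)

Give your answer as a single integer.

Answer: 2

Derivation:
Need t * 4 >= 7, so t >= 7/4.
Smallest integer t = ceil(7/4) = 2.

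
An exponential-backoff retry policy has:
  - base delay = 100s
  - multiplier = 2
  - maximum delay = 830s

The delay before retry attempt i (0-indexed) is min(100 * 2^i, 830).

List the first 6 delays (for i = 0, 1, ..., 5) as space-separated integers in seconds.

Computing each delay:
  i=0: min(100*2^0, 830) = 100
  i=1: min(100*2^1, 830) = 200
  i=2: min(100*2^2, 830) = 400
  i=3: min(100*2^3, 830) = 800
  i=4: min(100*2^4, 830) = 830
  i=5: min(100*2^5, 830) = 830

Answer: 100 200 400 800 830 830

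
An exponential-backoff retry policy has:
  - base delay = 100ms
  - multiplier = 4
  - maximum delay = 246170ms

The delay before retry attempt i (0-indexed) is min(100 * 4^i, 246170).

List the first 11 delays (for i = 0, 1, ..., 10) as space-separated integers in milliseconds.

Computing each delay:
  i=0: min(100*4^0, 246170) = 100
  i=1: min(100*4^1, 246170) = 400
  i=2: min(100*4^2, 246170) = 1600
  i=3: min(100*4^3, 246170) = 6400
  i=4: min(100*4^4, 246170) = 25600
  i=5: min(100*4^5, 246170) = 102400
  i=6: min(100*4^6, 246170) = 246170
  i=7: min(100*4^7, 246170) = 246170
  i=8: min(100*4^8, 246170) = 246170
  i=9: min(100*4^9, 246170) = 246170
  i=10: min(100*4^10, 246170) = 246170

Answer: 100 400 1600 6400 25600 102400 246170 246170 246170 246170 246170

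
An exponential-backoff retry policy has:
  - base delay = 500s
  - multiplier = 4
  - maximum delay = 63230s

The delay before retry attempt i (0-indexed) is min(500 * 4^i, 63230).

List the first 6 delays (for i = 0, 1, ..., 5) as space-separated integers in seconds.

Answer: 500 2000 8000 32000 63230 63230

Derivation:
Computing each delay:
  i=0: min(500*4^0, 63230) = 500
  i=1: min(500*4^1, 63230) = 2000
  i=2: min(500*4^2, 63230) = 8000
  i=3: min(500*4^3, 63230) = 32000
  i=4: min(500*4^4, 63230) = 63230
  i=5: min(500*4^5, 63230) = 63230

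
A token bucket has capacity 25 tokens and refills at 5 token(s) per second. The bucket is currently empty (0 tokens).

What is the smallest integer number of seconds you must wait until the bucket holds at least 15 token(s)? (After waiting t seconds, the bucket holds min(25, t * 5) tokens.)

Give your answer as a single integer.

Need t * 5 >= 15, so t >= 15/5.
Smallest integer t = ceil(15/5) = 3.

Answer: 3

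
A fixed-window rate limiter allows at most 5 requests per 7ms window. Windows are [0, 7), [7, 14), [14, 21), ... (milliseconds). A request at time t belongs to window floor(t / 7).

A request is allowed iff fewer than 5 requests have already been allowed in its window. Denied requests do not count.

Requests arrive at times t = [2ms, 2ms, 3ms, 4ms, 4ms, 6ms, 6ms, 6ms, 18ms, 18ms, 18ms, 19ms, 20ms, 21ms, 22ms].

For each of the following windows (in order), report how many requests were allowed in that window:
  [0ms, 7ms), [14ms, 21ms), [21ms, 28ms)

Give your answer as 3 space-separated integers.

Answer: 5 5 2

Derivation:
Processing requests:
  req#1 t=2ms (window 0): ALLOW
  req#2 t=2ms (window 0): ALLOW
  req#3 t=3ms (window 0): ALLOW
  req#4 t=4ms (window 0): ALLOW
  req#5 t=4ms (window 0): ALLOW
  req#6 t=6ms (window 0): DENY
  req#7 t=6ms (window 0): DENY
  req#8 t=6ms (window 0): DENY
  req#9 t=18ms (window 2): ALLOW
  req#10 t=18ms (window 2): ALLOW
  req#11 t=18ms (window 2): ALLOW
  req#12 t=19ms (window 2): ALLOW
  req#13 t=20ms (window 2): ALLOW
  req#14 t=21ms (window 3): ALLOW
  req#15 t=22ms (window 3): ALLOW

Allowed counts by window: 5 5 2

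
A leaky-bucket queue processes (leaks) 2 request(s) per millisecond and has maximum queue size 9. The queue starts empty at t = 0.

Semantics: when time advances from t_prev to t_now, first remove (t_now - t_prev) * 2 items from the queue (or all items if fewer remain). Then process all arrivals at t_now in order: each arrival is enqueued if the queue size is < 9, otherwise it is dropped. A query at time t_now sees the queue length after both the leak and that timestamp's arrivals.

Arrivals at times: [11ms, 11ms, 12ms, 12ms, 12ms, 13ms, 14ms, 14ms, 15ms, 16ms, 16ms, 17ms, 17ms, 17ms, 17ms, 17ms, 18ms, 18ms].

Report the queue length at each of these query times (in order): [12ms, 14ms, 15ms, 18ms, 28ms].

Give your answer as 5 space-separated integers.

Queue lengths at query times:
  query t=12ms: backlog = 3
  query t=14ms: backlog = 2
  query t=15ms: backlog = 1
  query t=18ms: backlog = 5
  query t=28ms: backlog = 0

Answer: 3 2 1 5 0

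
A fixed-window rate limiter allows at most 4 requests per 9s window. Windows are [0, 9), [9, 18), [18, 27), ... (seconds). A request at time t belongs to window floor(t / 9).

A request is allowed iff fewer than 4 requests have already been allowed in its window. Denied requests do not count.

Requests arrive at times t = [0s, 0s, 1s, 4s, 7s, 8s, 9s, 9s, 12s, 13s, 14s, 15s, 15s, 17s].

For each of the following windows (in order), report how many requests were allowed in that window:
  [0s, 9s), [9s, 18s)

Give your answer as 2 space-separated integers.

Processing requests:
  req#1 t=0s (window 0): ALLOW
  req#2 t=0s (window 0): ALLOW
  req#3 t=1s (window 0): ALLOW
  req#4 t=4s (window 0): ALLOW
  req#5 t=7s (window 0): DENY
  req#6 t=8s (window 0): DENY
  req#7 t=9s (window 1): ALLOW
  req#8 t=9s (window 1): ALLOW
  req#9 t=12s (window 1): ALLOW
  req#10 t=13s (window 1): ALLOW
  req#11 t=14s (window 1): DENY
  req#12 t=15s (window 1): DENY
  req#13 t=15s (window 1): DENY
  req#14 t=17s (window 1): DENY

Allowed counts by window: 4 4

Answer: 4 4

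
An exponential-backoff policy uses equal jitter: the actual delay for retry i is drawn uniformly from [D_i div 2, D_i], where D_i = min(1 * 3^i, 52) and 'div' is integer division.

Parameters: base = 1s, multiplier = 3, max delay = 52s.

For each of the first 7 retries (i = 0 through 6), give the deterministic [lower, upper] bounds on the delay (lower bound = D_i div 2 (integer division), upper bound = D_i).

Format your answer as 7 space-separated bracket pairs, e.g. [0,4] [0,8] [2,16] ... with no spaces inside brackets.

Answer: [0,1] [1,3] [4,9] [13,27] [26,52] [26,52] [26,52]

Derivation:
Computing bounds per retry:
  i=0: D_i=min(1*3^0,52)=1, bounds=[0,1]
  i=1: D_i=min(1*3^1,52)=3, bounds=[1,3]
  i=2: D_i=min(1*3^2,52)=9, bounds=[4,9]
  i=3: D_i=min(1*3^3,52)=27, bounds=[13,27]
  i=4: D_i=min(1*3^4,52)=52, bounds=[26,52]
  i=5: D_i=min(1*3^5,52)=52, bounds=[26,52]
  i=6: D_i=min(1*3^6,52)=52, bounds=[26,52]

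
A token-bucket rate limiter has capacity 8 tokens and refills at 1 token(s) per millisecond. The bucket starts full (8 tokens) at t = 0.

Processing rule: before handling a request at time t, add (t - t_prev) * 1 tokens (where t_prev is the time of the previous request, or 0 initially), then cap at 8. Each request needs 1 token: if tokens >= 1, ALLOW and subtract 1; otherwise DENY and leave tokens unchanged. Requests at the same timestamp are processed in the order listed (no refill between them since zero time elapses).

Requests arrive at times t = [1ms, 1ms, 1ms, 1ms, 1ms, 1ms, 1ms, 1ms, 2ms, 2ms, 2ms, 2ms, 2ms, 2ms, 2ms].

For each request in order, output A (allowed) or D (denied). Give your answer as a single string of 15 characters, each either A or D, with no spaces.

Answer: AAAAAAAAADDDDDD

Derivation:
Simulating step by step:
  req#1 t=1ms: ALLOW
  req#2 t=1ms: ALLOW
  req#3 t=1ms: ALLOW
  req#4 t=1ms: ALLOW
  req#5 t=1ms: ALLOW
  req#6 t=1ms: ALLOW
  req#7 t=1ms: ALLOW
  req#8 t=1ms: ALLOW
  req#9 t=2ms: ALLOW
  req#10 t=2ms: DENY
  req#11 t=2ms: DENY
  req#12 t=2ms: DENY
  req#13 t=2ms: DENY
  req#14 t=2ms: DENY
  req#15 t=2ms: DENY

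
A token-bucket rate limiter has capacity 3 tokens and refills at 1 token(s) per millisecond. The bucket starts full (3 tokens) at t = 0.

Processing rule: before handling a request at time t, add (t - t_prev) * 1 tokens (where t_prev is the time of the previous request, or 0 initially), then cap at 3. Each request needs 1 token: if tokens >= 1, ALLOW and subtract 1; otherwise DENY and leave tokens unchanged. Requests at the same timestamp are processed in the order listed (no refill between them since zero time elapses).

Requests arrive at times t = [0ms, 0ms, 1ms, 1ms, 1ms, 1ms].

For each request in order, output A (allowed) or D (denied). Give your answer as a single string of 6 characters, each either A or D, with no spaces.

Answer: AAAADD

Derivation:
Simulating step by step:
  req#1 t=0ms: ALLOW
  req#2 t=0ms: ALLOW
  req#3 t=1ms: ALLOW
  req#4 t=1ms: ALLOW
  req#5 t=1ms: DENY
  req#6 t=1ms: DENY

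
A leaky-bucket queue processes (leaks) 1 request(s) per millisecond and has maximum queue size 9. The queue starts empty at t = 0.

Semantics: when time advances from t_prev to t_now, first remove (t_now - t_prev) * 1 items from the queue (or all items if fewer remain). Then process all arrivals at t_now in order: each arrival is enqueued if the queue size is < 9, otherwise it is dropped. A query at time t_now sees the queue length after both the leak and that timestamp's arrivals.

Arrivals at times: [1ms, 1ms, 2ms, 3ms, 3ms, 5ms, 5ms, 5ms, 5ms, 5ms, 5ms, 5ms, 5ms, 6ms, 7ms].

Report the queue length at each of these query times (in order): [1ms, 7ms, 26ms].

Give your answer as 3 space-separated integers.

Queue lengths at query times:
  query t=1ms: backlog = 2
  query t=7ms: backlog = 9
  query t=26ms: backlog = 0

Answer: 2 9 0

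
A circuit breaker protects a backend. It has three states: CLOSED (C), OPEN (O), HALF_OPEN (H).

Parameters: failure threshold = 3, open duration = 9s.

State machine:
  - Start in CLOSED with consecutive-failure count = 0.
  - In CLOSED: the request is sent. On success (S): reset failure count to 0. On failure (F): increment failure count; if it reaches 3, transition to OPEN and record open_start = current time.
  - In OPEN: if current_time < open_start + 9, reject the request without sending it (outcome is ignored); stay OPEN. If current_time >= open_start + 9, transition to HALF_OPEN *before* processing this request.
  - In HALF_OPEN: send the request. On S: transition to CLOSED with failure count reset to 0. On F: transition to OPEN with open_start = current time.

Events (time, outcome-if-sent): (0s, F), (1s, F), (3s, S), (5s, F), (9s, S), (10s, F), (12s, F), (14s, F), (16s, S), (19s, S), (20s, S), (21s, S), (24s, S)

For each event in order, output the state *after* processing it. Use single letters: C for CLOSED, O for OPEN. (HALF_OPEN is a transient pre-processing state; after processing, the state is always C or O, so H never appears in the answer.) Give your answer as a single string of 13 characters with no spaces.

State after each event:
  event#1 t=0s outcome=F: state=CLOSED
  event#2 t=1s outcome=F: state=CLOSED
  event#3 t=3s outcome=S: state=CLOSED
  event#4 t=5s outcome=F: state=CLOSED
  event#5 t=9s outcome=S: state=CLOSED
  event#6 t=10s outcome=F: state=CLOSED
  event#7 t=12s outcome=F: state=CLOSED
  event#8 t=14s outcome=F: state=OPEN
  event#9 t=16s outcome=S: state=OPEN
  event#10 t=19s outcome=S: state=OPEN
  event#11 t=20s outcome=S: state=OPEN
  event#12 t=21s outcome=S: state=OPEN
  event#13 t=24s outcome=S: state=CLOSED

Answer: CCCCCCCOOOOOC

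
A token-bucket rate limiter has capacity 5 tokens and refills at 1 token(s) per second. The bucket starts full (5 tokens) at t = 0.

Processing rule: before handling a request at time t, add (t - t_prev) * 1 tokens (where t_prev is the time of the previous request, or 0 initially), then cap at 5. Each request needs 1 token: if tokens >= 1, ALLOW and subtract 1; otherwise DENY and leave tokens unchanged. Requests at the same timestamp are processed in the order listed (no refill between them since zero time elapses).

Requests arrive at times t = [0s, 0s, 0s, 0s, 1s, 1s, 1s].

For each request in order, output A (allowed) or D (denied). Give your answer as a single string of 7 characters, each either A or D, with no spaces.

Answer: AAAAAAD

Derivation:
Simulating step by step:
  req#1 t=0s: ALLOW
  req#2 t=0s: ALLOW
  req#3 t=0s: ALLOW
  req#4 t=0s: ALLOW
  req#5 t=1s: ALLOW
  req#6 t=1s: ALLOW
  req#7 t=1s: DENY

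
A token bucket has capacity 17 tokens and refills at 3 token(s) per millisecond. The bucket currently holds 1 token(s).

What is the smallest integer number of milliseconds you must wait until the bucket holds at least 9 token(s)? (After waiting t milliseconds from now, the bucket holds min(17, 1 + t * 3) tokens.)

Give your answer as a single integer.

Answer: 3

Derivation:
Need 1 + t * 3 >= 9, so t >= 8/3.
Smallest integer t = ceil(8/3) = 3.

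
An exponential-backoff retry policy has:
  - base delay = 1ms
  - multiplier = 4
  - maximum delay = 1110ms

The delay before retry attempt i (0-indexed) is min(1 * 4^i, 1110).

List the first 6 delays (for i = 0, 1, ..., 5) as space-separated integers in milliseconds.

Computing each delay:
  i=0: min(1*4^0, 1110) = 1
  i=1: min(1*4^1, 1110) = 4
  i=2: min(1*4^2, 1110) = 16
  i=3: min(1*4^3, 1110) = 64
  i=4: min(1*4^4, 1110) = 256
  i=5: min(1*4^5, 1110) = 1024

Answer: 1 4 16 64 256 1024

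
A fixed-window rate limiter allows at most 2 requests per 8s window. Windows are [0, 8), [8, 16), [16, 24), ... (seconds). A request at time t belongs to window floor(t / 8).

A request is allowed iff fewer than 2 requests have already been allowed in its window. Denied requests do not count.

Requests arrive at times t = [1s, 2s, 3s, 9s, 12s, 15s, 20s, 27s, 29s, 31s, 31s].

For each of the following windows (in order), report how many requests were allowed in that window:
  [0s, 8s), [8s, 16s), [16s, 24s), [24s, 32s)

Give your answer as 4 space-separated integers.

Processing requests:
  req#1 t=1s (window 0): ALLOW
  req#2 t=2s (window 0): ALLOW
  req#3 t=3s (window 0): DENY
  req#4 t=9s (window 1): ALLOW
  req#5 t=12s (window 1): ALLOW
  req#6 t=15s (window 1): DENY
  req#7 t=20s (window 2): ALLOW
  req#8 t=27s (window 3): ALLOW
  req#9 t=29s (window 3): ALLOW
  req#10 t=31s (window 3): DENY
  req#11 t=31s (window 3): DENY

Allowed counts by window: 2 2 1 2

Answer: 2 2 1 2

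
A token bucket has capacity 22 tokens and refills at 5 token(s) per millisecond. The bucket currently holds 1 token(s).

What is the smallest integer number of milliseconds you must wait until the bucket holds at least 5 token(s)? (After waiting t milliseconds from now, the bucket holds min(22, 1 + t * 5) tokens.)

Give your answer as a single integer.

Need 1 + t * 5 >= 5, so t >= 4/5.
Smallest integer t = ceil(4/5) = 1.

Answer: 1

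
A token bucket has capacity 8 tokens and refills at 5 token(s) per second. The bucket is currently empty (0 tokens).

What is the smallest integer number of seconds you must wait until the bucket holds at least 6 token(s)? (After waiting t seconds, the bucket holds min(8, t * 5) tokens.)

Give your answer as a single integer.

Answer: 2

Derivation:
Need t * 5 >= 6, so t >= 6/5.
Smallest integer t = ceil(6/5) = 2.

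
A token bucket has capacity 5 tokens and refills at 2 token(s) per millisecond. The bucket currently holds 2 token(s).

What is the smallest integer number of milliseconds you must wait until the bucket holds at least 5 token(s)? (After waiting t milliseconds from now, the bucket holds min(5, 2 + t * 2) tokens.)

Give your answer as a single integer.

Need 2 + t * 2 >= 5, so t >= 3/2.
Smallest integer t = ceil(3/2) = 2.

Answer: 2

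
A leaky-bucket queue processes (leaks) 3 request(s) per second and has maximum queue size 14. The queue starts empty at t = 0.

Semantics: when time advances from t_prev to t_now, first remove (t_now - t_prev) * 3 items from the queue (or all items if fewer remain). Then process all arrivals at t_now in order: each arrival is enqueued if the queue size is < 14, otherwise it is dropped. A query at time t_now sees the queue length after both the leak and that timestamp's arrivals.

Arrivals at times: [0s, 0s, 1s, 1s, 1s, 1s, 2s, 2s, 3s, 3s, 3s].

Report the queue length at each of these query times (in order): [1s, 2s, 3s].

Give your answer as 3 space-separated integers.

Queue lengths at query times:
  query t=1s: backlog = 4
  query t=2s: backlog = 3
  query t=3s: backlog = 3

Answer: 4 3 3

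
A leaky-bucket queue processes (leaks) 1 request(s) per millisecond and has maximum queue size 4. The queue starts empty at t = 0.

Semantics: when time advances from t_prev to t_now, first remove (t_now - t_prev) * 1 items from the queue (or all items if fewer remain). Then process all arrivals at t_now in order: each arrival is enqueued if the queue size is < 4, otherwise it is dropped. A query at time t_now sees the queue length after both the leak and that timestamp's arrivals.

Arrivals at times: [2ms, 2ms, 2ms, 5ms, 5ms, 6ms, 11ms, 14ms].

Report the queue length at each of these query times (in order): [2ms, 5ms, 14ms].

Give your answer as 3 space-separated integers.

Answer: 3 2 1

Derivation:
Queue lengths at query times:
  query t=2ms: backlog = 3
  query t=5ms: backlog = 2
  query t=14ms: backlog = 1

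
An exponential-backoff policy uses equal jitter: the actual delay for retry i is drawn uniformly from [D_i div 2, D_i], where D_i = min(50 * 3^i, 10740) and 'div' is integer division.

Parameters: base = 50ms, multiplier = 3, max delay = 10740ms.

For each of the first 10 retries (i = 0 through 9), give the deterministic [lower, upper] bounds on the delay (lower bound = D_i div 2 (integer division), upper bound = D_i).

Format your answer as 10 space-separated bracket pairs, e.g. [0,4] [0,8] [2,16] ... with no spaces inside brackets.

Computing bounds per retry:
  i=0: D_i=min(50*3^0,10740)=50, bounds=[25,50]
  i=1: D_i=min(50*3^1,10740)=150, bounds=[75,150]
  i=2: D_i=min(50*3^2,10740)=450, bounds=[225,450]
  i=3: D_i=min(50*3^3,10740)=1350, bounds=[675,1350]
  i=4: D_i=min(50*3^4,10740)=4050, bounds=[2025,4050]
  i=5: D_i=min(50*3^5,10740)=10740, bounds=[5370,10740]
  i=6: D_i=min(50*3^6,10740)=10740, bounds=[5370,10740]
  i=7: D_i=min(50*3^7,10740)=10740, bounds=[5370,10740]
  i=8: D_i=min(50*3^8,10740)=10740, bounds=[5370,10740]
  i=9: D_i=min(50*3^9,10740)=10740, bounds=[5370,10740]

Answer: [25,50] [75,150] [225,450] [675,1350] [2025,4050] [5370,10740] [5370,10740] [5370,10740] [5370,10740] [5370,10740]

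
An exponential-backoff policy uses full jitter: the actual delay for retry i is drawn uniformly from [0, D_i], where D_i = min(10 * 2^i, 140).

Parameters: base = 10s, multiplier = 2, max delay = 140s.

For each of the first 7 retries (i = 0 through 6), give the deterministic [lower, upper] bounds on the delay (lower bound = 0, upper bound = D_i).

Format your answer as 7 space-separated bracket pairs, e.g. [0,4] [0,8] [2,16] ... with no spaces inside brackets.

Computing bounds per retry:
  i=0: D_i=min(10*2^0,140)=10, bounds=[0,10]
  i=1: D_i=min(10*2^1,140)=20, bounds=[0,20]
  i=2: D_i=min(10*2^2,140)=40, bounds=[0,40]
  i=3: D_i=min(10*2^3,140)=80, bounds=[0,80]
  i=4: D_i=min(10*2^4,140)=140, bounds=[0,140]
  i=5: D_i=min(10*2^5,140)=140, bounds=[0,140]
  i=6: D_i=min(10*2^6,140)=140, bounds=[0,140]

Answer: [0,10] [0,20] [0,40] [0,80] [0,140] [0,140] [0,140]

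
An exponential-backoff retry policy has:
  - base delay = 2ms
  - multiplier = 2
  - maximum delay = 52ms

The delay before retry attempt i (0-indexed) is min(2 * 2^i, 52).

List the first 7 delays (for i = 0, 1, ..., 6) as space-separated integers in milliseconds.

Computing each delay:
  i=0: min(2*2^0, 52) = 2
  i=1: min(2*2^1, 52) = 4
  i=2: min(2*2^2, 52) = 8
  i=3: min(2*2^3, 52) = 16
  i=4: min(2*2^4, 52) = 32
  i=5: min(2*2^5, 52) = 52
  i=6: min(2*2^6, 52) = 52

Answer: 2 4 8 16 32 52 52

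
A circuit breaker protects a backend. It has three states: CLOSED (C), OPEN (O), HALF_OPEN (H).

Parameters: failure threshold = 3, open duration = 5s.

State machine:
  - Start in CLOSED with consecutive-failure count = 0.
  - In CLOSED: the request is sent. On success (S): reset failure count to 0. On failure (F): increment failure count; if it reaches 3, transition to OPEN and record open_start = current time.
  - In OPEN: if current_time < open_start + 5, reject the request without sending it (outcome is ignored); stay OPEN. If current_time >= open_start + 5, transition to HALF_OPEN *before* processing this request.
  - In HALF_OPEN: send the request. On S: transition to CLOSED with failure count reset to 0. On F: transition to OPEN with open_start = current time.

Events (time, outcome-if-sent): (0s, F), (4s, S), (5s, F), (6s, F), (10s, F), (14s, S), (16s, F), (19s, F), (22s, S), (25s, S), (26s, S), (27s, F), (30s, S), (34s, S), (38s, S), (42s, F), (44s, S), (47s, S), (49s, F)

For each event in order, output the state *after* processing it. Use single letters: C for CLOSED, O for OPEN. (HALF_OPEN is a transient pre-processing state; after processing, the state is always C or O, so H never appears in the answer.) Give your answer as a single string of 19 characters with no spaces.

Answer: CCCCOOOOCCCCCCCCCCC

Derivation:
State after each event:
  event#1 t=0s outcome=F: state=CLOSED
  event#2 t=4s outcome=S: state=CLOSED
  event#3 t=5s outcome=F: state=CLOSED
  event#4 t=6s outcome=F: state=CLOSED
  event#5 t=10s outcome=F: state=OPEN
  event#6 t=14s outcome=S: state=OPEN
  event#7 t=16s outcome=F: state=OPEN
  event#8 t=19s outcome=F: state=OPEN
  event#9 t=22s outcome=S: state=CLOSED
  event#10 t=25s outcome=S: state=CLOSED
  event#11 t=26s outcome=S: state=CLOSED
  event#12 t=27s outcome=F: state=CLOSED
  event#13 t=30s outcome=S: state=CLOSED
  event#14 t=34s outcome=S: state=CLOSED
  event#15 t=38s outcome=S: state=CLOSED
  event#16 t=42s outcome=F: state=CLOSED
  event#17 t=44s outcome=S: state=CLOSED
  event#18 t=47s outcome=S: state=CLOSED
  event#19 t=49s outcome=F: state=CLOSED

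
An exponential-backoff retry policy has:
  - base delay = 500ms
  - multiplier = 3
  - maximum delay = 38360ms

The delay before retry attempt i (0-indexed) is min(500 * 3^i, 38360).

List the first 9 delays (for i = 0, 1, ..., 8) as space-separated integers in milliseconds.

Answer: 500 1500 4500 13500 38360 38360 38360 38360 38360

Derivation:
Computing each delay:
  i=0: min(500*3^0, 38360) = 500
  i=1: min(500*3^1, 38360) = 1500
  i=2: min(500*3^2, 38360) = 4500
  i=3: min(500*3^3, 38360) = 13500
  i=4: min(500*3^4, 38360) = 38360
  i=5: min(500*3^5, 38360) = 38360
  i=6: min(500*3^6, 38360) = 38360
  i=7: min(500*3^7, 38360) = 38360
  i=8: min(500*3^8, 38360) = 38360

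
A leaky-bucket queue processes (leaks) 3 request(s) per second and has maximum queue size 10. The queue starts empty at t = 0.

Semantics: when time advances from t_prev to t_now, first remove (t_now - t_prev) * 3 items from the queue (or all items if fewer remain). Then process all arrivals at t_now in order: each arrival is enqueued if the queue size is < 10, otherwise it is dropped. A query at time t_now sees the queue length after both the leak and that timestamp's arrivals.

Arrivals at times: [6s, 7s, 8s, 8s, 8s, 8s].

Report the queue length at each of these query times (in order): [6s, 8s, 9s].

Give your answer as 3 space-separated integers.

Queue lengths at query times:
  query t=6s: backlog = 1
  query t=8s: backlog = 4
  query t=9s: backlog = 1

Answer: 1 4 1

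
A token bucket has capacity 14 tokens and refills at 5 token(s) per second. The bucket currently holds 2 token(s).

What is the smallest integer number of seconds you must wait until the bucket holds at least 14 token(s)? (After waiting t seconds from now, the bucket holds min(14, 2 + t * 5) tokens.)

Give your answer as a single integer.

Answer: 3

Derivation:
Need 2 + t * 5 >= 14, so t >= 12/5.
Smallest integer t = ceil(12/5) = 3.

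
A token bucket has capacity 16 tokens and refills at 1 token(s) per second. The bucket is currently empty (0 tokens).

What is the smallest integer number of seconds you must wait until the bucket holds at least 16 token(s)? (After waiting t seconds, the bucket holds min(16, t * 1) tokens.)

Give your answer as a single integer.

Need t * 1 >= 16, so t >= 16/1.
Smallest integer t = ceil(16/1) = 16.

Answer: 16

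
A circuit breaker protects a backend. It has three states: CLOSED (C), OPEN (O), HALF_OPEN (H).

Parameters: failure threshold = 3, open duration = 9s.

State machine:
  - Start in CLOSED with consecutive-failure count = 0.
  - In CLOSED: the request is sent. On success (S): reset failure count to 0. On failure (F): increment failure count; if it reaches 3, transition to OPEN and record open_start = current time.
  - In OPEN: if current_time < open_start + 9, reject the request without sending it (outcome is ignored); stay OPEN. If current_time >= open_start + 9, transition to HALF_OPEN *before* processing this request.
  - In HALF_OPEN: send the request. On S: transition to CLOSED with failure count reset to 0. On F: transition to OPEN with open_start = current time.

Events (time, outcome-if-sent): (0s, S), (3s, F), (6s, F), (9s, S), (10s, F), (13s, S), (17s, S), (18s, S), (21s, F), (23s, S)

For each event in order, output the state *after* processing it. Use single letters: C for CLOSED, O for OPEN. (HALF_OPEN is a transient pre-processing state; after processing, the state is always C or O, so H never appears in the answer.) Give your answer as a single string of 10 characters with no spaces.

Answer: CCCCCCCCCC

Derivation:
State after each event:
  event#1 t=0s outcome=S: state=CLOSED
  event#2 t=3s outcome=F: state=CLOSED
  event#3 t=6s outcome=F: state=CLOSED
  event#4 t=9s outcome=S: state=CLOSED
  event#5 t=10s outcome=F: state=CLOSED
  event#6 t=13s outcome=S: state=CLOSED
  event#7 t=17s outcome=S: state=CLOSED
  event#8 t=18s outcome=S: state=CLOSED
  event#9 t=21s outcome=F: state=CLOSED
  event#10 t=23s outcome=S: state=CLOSED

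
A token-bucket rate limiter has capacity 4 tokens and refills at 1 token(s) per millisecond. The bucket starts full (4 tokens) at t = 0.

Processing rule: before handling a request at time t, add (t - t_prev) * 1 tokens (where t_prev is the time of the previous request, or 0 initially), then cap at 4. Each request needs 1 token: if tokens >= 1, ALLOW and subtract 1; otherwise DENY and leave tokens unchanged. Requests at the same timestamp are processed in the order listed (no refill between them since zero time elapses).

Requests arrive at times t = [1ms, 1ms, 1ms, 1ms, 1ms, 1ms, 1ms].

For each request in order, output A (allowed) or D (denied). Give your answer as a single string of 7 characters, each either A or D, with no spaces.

Simulating step by step:
  req#1 t=1ms: ALLOW
  req#2 t=1ms: ALLOW
  req#3 t=1ms: ALLOW
  req#4 t=1ms: ALLOW
  req#5 t=1ms: DENY
  req#6 t=1ms: DENY
  req#7 t=1ms: DENY

Answer: AAAADDD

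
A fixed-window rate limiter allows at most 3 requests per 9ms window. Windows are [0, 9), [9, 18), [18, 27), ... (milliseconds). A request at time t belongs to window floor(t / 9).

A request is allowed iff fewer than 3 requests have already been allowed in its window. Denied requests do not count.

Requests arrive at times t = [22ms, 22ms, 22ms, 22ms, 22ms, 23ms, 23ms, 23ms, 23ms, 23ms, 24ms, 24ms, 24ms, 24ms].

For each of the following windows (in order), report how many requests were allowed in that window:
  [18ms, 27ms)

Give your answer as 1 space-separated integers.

Answer: 3

Derivation:
Processing requests:
  req#1 t=22ms (window 2): ALLOW
  req#2 t=22ms (window 2): ALLOW
  req#3 t=22ms (window 2): ALLOW
  req#4 t=22ms (window 2): DENY
  req#5 t=22ms (window 2): DENY
  req#6 t=23ms (window 2): DENY
  req#7 t=23ms (window 2): DENY
  req#8 t=23ms (window 2): DENY
  req#9 t=23ms (window 2): DENY
  req#10 t=23ms (window 2): DENY
  req#11 t=24ms (window 2): DENY
  req#12 t=24ms (window 2): DENY
  req#13 t=24ms (window 2): DENY
  req#14 t=24ms (window 2): DENY

Allowed counts by window: 3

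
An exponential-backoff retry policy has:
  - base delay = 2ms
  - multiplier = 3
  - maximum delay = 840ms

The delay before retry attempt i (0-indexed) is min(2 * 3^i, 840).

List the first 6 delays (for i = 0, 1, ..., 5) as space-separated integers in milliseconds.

Computing each delay:
  i=0: min(2*3^0, 840) = 2
  i=1: min(2*3^1, 840) = 6
  i=2: min(2*3^2, 840) = 18
  i=3: min(2*3^3, 840) = 54
  i=4: min(2*3^4, 840) = 162
  i=5: min(2*3^5, 840) = 486

Answer: 2 6 18 54 162 486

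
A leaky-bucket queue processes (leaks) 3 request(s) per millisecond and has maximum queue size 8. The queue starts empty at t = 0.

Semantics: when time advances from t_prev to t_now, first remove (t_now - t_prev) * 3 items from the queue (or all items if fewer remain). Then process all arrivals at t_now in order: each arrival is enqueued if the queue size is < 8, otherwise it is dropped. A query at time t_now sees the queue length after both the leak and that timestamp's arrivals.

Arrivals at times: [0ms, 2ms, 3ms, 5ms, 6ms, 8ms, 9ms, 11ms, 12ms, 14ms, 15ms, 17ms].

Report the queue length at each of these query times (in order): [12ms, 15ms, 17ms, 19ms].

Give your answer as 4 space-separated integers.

Answer: 1 1 1 0

Derivation:
Queue lengths at query times:
  query t=12ms: backlog = 1
  query t=15ms: backlog = 1
  query t=17ms: backlog = 1
  query t=19ms: backlog = 0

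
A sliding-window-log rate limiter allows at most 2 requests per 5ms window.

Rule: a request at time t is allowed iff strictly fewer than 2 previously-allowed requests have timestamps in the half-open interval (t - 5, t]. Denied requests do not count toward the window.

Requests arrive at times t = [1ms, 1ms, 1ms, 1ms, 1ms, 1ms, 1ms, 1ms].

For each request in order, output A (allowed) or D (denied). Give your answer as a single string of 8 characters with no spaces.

Tracking allowed requests in the window:
  req#1 t=1ms: ALLOW
  req#2 t=1ms: ALLOW
  req#3 t=1ms: DENY
  req#4 t=1ms: DENY
  req#5 t=1ms: DENY
  req#6 t=1ms: DENY
  req#7 t=1ms: DENY
  req#8 t=1ms: DENY

Answer: AADDDDDD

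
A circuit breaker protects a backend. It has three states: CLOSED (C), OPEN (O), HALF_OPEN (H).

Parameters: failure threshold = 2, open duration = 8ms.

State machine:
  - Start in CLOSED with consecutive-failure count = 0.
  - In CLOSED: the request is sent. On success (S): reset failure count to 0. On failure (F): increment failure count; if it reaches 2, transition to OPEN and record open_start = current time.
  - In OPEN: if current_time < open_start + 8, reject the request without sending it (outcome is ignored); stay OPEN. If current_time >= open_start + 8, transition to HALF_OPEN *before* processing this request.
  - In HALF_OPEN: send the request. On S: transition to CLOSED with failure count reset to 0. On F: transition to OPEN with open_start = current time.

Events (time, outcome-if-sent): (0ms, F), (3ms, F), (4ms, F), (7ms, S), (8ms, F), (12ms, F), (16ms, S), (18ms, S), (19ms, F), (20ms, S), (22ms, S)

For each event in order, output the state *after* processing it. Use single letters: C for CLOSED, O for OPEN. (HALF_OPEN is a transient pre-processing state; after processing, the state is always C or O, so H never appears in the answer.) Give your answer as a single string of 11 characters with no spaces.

Answer: COOOOOOOOCC

Derivation:
State after each event:
  event#1 t=0ms outcome=F: state=CLOSED
  event#2 t=3ms outcome=F: state=OPEN
  event#3 t=4ms outcome=F: state=OPEN
  event#4 t=7ms outcome=S: state=OPEN
  event#5 t=8ms outcome=F: state=OPEN
  event#6 t=12ms outcome=F: state=OPEN
  event#7 t=16ms outcome=S: state=OPEN
  event#8 t=18ms outcome=S: state=OPEN
  event#9 t=19ms outcome=F: state=OPEN
  event#10 t=20ms outcome=S: state=CLOSED
  event#11 t=22ms outcome=S: state=CLOSED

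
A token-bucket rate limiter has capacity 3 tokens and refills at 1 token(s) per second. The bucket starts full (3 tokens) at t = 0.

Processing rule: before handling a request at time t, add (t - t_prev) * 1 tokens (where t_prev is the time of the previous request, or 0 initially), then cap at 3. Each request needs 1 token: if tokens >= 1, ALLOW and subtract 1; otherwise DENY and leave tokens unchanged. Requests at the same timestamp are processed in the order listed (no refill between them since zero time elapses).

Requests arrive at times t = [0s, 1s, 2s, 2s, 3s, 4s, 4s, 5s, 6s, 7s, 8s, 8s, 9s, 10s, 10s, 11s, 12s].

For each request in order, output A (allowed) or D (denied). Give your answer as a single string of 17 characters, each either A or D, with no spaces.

Simulating step by step:
  req#1 t=0s: ALLOW
  req#2 t=1s: ALLOW
  req#3 t=2s: ALLOW
  req#4 t=2s: ALLOW
  req#5 t=3s: ALLOW
  req#6 t=4s: ALLOW
  req#7 t=4s: ALLOW
  req#8 t=5s: ALLOW
  req#9 t=6s: ALLOW
  req#10 t=7s: ALLOW
  req#11 t=8s: ALLOW
  req#12 t=8s: DENY
  req#13 t=9s: ALLOW
  req#14 t=10s: ALLOW
  req#15 t=10s: DENY
  req#16 t=11s: ALLOW
  req#17 t=12s: ALLOW

Answer: AAAAAAAAAAADAADAA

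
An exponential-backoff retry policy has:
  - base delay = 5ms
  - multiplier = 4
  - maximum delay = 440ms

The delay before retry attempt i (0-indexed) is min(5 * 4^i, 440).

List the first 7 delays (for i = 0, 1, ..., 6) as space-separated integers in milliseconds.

Computing each delay:
  i=0: min(5*4^0, 440) = 5
  i=1: min(5*4^1, 440) = 20
  i=2: min(5*4^2, 440) = 80
  i=3: min(5*4^3, 440) = 320
  i=4: min(5*4^4, 440) = 440
  i=5: min(5*4^5, 440) = 440
  i=6: min(5*4^6, 440) = 440

Answer: 5 20 80 320 440 440 440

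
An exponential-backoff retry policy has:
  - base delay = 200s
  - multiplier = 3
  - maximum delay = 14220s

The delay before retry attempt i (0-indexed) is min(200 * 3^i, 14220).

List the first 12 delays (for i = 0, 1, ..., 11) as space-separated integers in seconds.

Answer: 200 600 1800 5400 14220 14220 14220 14220 14220 14220 14220 14220

Derivation:
Computing each delay:
  i=0: min(200*3^0, 14220) = 200
  i=1: min(200*3^1, 14220) = 600
  i=2: min(200*3^2, 14220) = 1800
  i=3: min(200*3^3, 14220) = 5400
  i=4: min(200*3^4, 14220) = 14220
  i=5: min(200*3^5, 14220) = 14220
  i=6: min(200*3^6, 14220) = 14220
  i=7: min(200*3^7, 14220) = 14220
  i=8: min(200*3^8, 14220) = 14220
  i=9: min(200*3^9, 14220) = 14220
  i=10: min(200*3^10, 14220) = 14220
  i=11: min(200*3^11, 14220) = 14220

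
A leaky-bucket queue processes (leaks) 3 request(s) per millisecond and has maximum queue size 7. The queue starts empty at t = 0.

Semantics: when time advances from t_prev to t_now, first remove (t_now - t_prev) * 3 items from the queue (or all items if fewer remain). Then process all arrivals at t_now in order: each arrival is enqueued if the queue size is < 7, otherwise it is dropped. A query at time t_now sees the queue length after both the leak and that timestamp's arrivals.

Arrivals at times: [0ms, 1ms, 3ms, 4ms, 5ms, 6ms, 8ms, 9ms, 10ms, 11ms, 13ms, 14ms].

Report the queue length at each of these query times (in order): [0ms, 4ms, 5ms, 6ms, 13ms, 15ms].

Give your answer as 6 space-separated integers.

Answer: 1 1 1 1 1 0

Derivation:
Queue lengths at query times:
  query t=0ms: backlog = 1
  query t=4ms: backlog = 1
  query t=5ms: backlog = 1
  query t=6ms: backlog = 1
  query t=13ms: backlog = 1
  query t=15ms: backlog = 0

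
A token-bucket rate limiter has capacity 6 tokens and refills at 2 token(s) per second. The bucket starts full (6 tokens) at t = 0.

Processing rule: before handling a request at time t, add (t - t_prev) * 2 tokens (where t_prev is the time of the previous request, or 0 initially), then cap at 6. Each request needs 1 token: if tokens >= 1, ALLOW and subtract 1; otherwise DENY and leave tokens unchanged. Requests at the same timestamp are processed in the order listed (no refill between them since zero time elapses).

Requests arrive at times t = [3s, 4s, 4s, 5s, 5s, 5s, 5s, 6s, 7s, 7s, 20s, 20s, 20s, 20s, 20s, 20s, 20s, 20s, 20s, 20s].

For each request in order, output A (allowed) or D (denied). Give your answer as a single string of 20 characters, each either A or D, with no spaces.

Simulating step by step:
  req#1 t=3s: ALLOW
  req#2 t=4s: ALLOW
  req#3 t=4s: ALLOW
  req#4 t=5s: ALLOW
  req#5 t=5s: ALLOW
  req#6 t=5s: ALLOW
  req#7 t=5s: ALLOW
  req#8 t=6s: ALLOW
  req#9 t=7s: ALLOW
  req#10 t=7s: ALLOW
  req#11 t=20s: ALLOW
  req#12 t=20s: ALLOW
  req#13 t=20s: ALLOW
  req#14 t=20s: ALLOW
  req#15 t=20s: ALLOW
  req#16 t=20s: ALLOW
  req#17 t=20s: DENY
  req#18 t=20s: DENY
  req#19 t=20s: DENY
  req#20 t=20s: DENY

Answer: AAAAAAAAAAAAAAAADDDD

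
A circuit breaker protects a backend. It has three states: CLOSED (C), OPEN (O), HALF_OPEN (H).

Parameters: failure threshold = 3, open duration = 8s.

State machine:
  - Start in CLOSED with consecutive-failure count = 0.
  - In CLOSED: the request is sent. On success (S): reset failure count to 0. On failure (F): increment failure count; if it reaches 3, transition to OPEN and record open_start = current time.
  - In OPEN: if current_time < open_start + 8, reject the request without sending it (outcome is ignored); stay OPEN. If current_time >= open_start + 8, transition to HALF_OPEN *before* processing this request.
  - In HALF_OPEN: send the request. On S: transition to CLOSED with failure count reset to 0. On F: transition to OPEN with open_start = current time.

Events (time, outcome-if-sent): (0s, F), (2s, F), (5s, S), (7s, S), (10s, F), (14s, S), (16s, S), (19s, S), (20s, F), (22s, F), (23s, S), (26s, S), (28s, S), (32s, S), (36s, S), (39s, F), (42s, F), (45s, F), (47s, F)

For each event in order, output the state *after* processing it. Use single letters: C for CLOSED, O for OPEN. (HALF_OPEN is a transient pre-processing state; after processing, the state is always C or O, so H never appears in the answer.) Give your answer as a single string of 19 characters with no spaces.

State after each event:
  event#1 t=0s outcome=F: state=CLOSED
  event#2 t=2s outcome=F: state=CLOSED
  event#3 t=5s outcome=S: state=CLOSED
  event#4 t=7s outcome=S: state=CLOSED
  event#5 t=10s outcome=F: state=CLOSED
  event#6 t=14s outcome=S: state=CLOSED
  event#7 t=16s outcome=S: state=CLOSED
  event#8 t=19s outcome=S: state=CLOSED
  event#9 t=20s outcome=F: state=CLOSED
  event#10 t=22s outcome=F: state=CLOSED
  event#11 t=23s outcome=S: state=CLOSED
  event#12 t=26s outcome=S: state=CLOSED
  event#13 t=28s outcome=S: state=CLOSED
  event#14 t=32s outcome=S: state=CLOSED
  event#15 t=36s outcome=S: state=CLOSED
  event#16 t=39s outcome=F: state=CLOSED
  event#17 t=42s outcome=F: state=CLOSED
  event#18 t=45s outcome=F: state=OPEN
  event#19 t=47s outcome=F: state=OPEN

Answer: CCCCCCCCCCCCCCCCCOO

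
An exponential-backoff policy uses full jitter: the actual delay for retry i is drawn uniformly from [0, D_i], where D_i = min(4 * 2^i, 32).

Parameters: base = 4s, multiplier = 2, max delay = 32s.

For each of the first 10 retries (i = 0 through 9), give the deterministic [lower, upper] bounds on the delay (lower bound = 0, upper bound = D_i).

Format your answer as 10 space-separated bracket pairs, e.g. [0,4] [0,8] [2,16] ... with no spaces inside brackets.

Computing bounds per retry:
  i=0: D_i=min(4*2^0,32)=4, bounds=[0,4]
  i=1: D_i=min(4*2^1,32)=8, bounds=[0,8]
  i=2: D_i=min(4*2^2,32)=16, bounds=[0,16]
  i=3: D_i=min(4*2^3,32)=32, bounds=[0,32]
  i=4: D_i=min(4*2^4,32)=32, bounds=[0,32]
  i=5: D_i=min(4*2^5,32)=32, bounds=[0,32]
  i=6: D_i=min(4*2^6,32)=32, bounds=[0,32]
  i=7: D_i=min(4*2^7,32)=32, bounds=[0,32]
  i=8: D_i=min(4*2^8,32)=32, bounds=[0,32]
  i=9: D_i=min(4*2^9,32)=32, bounds=[0,32]

Answer: [0,4] [0,8] [0,16] [0,32] [0,32] [0,32] [0,32] [0,32] [0,32] [0,32]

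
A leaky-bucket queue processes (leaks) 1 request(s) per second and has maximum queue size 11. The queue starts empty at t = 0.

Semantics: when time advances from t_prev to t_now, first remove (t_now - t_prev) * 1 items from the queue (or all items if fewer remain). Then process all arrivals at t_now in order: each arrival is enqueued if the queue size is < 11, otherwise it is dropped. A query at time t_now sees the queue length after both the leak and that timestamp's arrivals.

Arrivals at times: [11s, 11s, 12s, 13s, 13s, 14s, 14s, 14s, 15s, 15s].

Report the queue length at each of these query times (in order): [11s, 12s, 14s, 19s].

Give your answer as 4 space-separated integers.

Queue lengths at query times:
  query t=11s: backlog = 2
  query t=12s: backlog = 2
  query t=14s: backlog = 5
  query t=19s: backlog = 2

Answer: 2 2 5 2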